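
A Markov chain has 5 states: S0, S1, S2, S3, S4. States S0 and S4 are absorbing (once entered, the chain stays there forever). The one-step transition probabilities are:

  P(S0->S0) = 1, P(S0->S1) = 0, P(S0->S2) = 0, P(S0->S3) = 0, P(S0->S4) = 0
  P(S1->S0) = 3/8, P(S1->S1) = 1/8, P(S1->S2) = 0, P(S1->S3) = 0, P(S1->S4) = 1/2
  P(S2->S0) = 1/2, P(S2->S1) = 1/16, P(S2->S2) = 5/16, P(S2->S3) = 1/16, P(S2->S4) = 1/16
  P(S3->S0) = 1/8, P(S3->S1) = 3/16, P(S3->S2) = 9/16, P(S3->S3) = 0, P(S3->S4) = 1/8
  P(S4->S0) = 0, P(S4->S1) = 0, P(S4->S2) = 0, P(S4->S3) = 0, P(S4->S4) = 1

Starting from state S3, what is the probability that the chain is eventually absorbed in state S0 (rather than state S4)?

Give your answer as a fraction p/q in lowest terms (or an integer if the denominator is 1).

Answer: 112/167

Derivation:
Let a_i = P(absorbed in S0 | start in state i).
Boundary conditions: a_S0 = 1, a_S4 = 0.
For each transient state i, a_i = sum_j P(i->j) * a_j:
  a_S1 = 3/8*a_S0 + 1/8*a_S1 + 0*a_S2 + 0*a_S3 + 1/2*a_S4
  a_S2 = 1/2*a_S0 + 1/16*a_S1 + 5/16*a_S2 + 1/16*a_S3 + 1/16*a_S4
  a_S3 = 1/8*a_S0 + 3/16*a_S1 + 9/16*a_S2 + 0*a_S3 + 1/8*a_S4

Substituting a_S0 = 1 and a_S4 = 0, rearrange to (I - Q) a = r where r[i] = P(i -> S0):
  [7/8, 0, 0] . (a_S1, a_S2, a_S3) = 3/8
  [-1/16, 11/16, -1/16] . (a_S1, a_S2, a_S3) = 1/2
  [-3/16, -9/16, 1] . (a_S1, a_S2, a_S3) = 1/8

Solving yields:
  a_S1 = 3/7
  a_S2 = 967/1169
  a_S3 = 112/167

Starting state is S3, so the absorption probability is a_S3 = 112/167.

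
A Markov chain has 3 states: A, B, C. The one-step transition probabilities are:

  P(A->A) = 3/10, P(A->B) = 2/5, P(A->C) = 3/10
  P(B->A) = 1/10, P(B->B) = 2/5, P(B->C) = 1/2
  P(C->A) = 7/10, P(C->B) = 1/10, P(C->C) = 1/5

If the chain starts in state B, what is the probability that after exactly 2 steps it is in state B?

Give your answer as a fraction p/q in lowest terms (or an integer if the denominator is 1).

Computing P^2 by repeated multiplication:
P^1 =
  A: [3/10, 2/5, 3/10]
  B: [1/10, 2/5, 1/2]
  C: [7/10, 1/10, 1/5]
P^2 =
  A: [17/50, 31/100, 7/20]
  B: [21/50, 1/4, 33/100]
  C: [9/25, 17/50, 3/10]

(P^2)[B -> B] = 1/4

Answer: 1/4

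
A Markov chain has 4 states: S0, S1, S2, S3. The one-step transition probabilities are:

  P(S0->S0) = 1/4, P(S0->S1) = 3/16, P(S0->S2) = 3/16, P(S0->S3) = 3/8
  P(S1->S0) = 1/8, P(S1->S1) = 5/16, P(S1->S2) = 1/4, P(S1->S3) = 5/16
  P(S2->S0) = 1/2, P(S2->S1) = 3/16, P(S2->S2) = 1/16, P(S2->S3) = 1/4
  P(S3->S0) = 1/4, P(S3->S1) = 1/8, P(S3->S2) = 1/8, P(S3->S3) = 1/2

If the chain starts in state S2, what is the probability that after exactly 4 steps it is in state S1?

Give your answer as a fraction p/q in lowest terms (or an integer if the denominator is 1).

Answer: 1529/8192

Derivation:
Computing P^4 by repeated multiplication:
P^1 =
  S0: [1/4, 3/16, 3/16, 3/8]
  S1: [1/8, 5/16, 1/4, 5/16]
  S2: [1/2, 3/16, 1/16, 1/4]
  S3: [1/4, 1/8, 1/8, 1/2]
P^2 =
  S0: [35/128, 3/16, 39/256, 99/256]
  S1: [35/128, 53/256, 5/32, 93/256]
  S2: [31/128, 25/128, 45/256, 99/256]
  S3: [17/64, 11/64, 19/128, 53/128]
P^3 =
  S0: [271/1024, 765/4096, 639/4096, 201/512]
  S1: [539/2048, 781/4096, 81/512, 1589/4096]
  S2: [69/256, 769/4096, 629/4096, 797/2048]
  S3: [17/64, 375/2048, 315/2048, 407/1024]
P^4 =
  S0: [8705/32768, 6105/32768, 10167/65536, 25749/65536]
  S1: [8707/32768, 12261/65536, 1273/8192, 25677/65536]
  S2: [8681/32768, 1529/8192, 10205/65536, 25737/65536]
  S3: [4351/16384, 95/512, 5075/32768, 12911/32768]

(P^4)[S2 -> S1] = 1529/8192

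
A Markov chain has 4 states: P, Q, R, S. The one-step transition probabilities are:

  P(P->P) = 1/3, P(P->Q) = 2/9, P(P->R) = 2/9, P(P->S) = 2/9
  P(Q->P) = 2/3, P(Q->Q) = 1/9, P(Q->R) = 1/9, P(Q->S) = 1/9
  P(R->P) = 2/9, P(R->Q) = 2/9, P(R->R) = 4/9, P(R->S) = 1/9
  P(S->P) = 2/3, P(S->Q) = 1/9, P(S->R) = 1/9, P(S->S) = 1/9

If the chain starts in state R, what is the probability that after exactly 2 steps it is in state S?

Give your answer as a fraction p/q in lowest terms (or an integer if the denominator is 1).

Computing P^2 by repeated multiplication:
P^1 =
  P: [1/3, 2/9, 2/9, 2/9]
  Q: [2/3, 1/9, 1/9, 1/9]
  R: [2/9, 2/9, 4/9, 1/9]
  S: [2/3, 1/9, 1/9, 1/9]
P^2 =
  P: [37/81, 14/81, 2/9, 4/27]
  Q: [32/81, 16/81, 2/9, 5/27]
  R: [32/81, 5/27, 23/81, 11/81]
  S: [32/81, 16/81, 2/9, 5/27]

(P^2)[R -> S] = 11/81

Answer: 11/81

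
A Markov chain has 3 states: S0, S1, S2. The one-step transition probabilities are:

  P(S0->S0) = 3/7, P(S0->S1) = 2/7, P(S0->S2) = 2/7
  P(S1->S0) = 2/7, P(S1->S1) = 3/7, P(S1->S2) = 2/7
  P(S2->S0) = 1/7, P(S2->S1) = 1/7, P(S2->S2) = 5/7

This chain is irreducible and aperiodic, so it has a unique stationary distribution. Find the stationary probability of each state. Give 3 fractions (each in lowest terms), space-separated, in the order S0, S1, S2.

Answer: 1/4 1/4 1/2

Derivation:
The stationary distribution satisfies pi = pi * P, i.e.:
  pi_S0 = 3/7*pi_S0 + 2/7*pi_S1 + 1/7*pi_S2
  pi_S1 = 2/7*pi_S0 + 3/7*pi_S1 + 1/7*pi_S2
  pi_S2 = 2/7*pi_S0 + 2/7*pi_S1 + 5/7*pi_S2
with normalization: pi_S0 + pi_S1 + pi_S2 = 1.

Using the first 2 balance equations plus normalization, the linear system A*pi = b is:
  [-4/7, 2/7, 1/7] . pi = 0
  [2/7, -4/7, 1/7] . pi = 0
  [1, 1, 1] . pi = 1

Solving yields:
  pi_S0 = 1/4
  pi_S1 = 1/4
  pi_S2 = 1/2

Verification (pi * P):
  1/4*3/7 + 1/4*2/7 + 1/2*1/7 = 1/4 = pi_S0  (ok)
  1/4*2/7 + 1/4*3/7 + 1/2*1/7 = 1/4 = pi_S1  (ok)
  1/4*2/7 + 1/4*2/7 + 1/2*5/7 = 1/2 = pi_S2  (ok)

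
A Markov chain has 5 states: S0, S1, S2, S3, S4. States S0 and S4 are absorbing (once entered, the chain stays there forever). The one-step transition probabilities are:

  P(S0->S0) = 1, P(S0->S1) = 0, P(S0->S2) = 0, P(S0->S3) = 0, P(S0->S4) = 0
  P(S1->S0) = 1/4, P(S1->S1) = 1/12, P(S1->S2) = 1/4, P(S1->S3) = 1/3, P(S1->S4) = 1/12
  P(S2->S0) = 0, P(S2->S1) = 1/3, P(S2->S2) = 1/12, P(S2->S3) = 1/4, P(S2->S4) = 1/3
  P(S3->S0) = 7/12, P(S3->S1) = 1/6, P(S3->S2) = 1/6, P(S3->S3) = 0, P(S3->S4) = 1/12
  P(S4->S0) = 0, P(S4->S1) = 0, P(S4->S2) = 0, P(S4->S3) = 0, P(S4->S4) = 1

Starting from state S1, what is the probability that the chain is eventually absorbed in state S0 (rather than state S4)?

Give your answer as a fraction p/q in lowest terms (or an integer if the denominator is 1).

Let a_i = P(absorbed in S0 | start in state i).
Boundary conditions: a_S0 = 1, a_S4 = 0.
For each transient state i, a_i = sum_j P(i->j) * a_j:
  a_S1 = 1/4*a_S0 + 1/12*a_S1 + 1/4*a_S2 + 1/3*a_S3 + 1/12*a_S4
  a_S2 = 0*a_S0 + 1/3*a_S1 + 1/12*a_S2 + 1/4*a_S3 + 1/3*a_S4
  a_S3 = 7/12*a_S0 + 1/6*a_S1 + 1/6*a_S2 + 0*a_S3 + 1/12*a_S4

Substituting a_S0 = 1 and a_S4 = 0, rearrange to (I - Q) a = r where r[i] = P(i -> S0):
  [11/12, -1/4, -1/3] . (a_S1, a_S2, a_S3) = 1/4
  [-1/3, 11/12, -1/4] . (a_S1, a_S2, a_S3) = 0
  [-1/6, -1/6, 1] . (a_S1, a_S2, a_S3) = 7/12

Solving yields:
  a_S1 = 749/1104
  a_S2 = 505/1104
  a_S3 = 853/1104

Starting state is S1, so the absorption probability is a_S1 = 749/1104.

Answer: 749/1104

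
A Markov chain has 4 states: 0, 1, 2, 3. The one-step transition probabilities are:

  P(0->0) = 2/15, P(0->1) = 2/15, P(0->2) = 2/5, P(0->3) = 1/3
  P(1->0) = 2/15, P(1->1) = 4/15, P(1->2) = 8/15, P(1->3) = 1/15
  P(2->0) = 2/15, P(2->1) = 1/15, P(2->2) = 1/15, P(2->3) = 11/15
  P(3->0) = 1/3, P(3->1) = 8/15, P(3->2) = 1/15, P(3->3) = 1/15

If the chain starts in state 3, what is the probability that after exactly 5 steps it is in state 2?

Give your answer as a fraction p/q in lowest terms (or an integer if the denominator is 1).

Answer: 70543/253125

Derivation:
Computing P^5 by repeated multiplication:
P^1 =
  0: [2/15, 2/15, 2/5, 1/3]
  1: [2/15, 4/15, 8/15, 1/15]
  2: [2/15, 1/15, 1/15, 11/15]
  3: [1/3, 8/15, 1/15, 1/15]
P^2 =
  0: [1/5, 58/225, 13/75, 83/225]
  1: [11/75, 4/25, 53/225, 103/225]
  2: [7/25, 97/225, 32/225, 11/75]
  3: [11/75, 17/75, 32/75, 1/5]
P^3 =
  0: [233/1125, 41/135, 856/3375, 53/225]
  1: [253/1125, 1087/3375, 214/1125, 887/3375]
  2: [61/375, 6/25, 1219/3375, 797/3375]
  3: [13/75, 242/1125, 83/375, 439/1125]
P^4 =
  0: [203/1125, 4238/16875, 2809/10125, 14731/50625]
  1: [3137/16875, 13604/50625, 14779/50625, 4277/16875]
  2: [3047/16875, 11933/50625, 262/1125, 17761/50625]
  3: [1189/5625, 5119/16875, 3794/16875, 293/1125]
P^5 =
  0: [48481/253125, 201019/759375, 61766/253125, 45523/151875]
  1: [15527/84375, 4237/16875, 192908/759375, 236059/759375]
  2: [51511/253125, 219892/759375, 179861/759375, 68363/253125]
  3: [1043/5625, 7396/28125, 70543/253125, 69083/253125]

(P^5)[3 -> 2] = 70543/253125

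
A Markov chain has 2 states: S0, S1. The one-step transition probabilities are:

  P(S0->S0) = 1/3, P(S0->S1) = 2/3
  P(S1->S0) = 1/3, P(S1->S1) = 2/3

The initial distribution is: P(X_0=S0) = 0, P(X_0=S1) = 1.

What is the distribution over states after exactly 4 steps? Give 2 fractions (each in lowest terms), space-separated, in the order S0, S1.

Propagating the distribution step by step (d_{t+1} = d_t * P):
d_0 = (S0=0, S1=1)
  d_1[S0] = 0*1/3 + 1*1/3 = 1/3
  d_1[S1] = 0*2/3 + 1*2/3 = 2/3
d_1 = (S0=1/3, S1=2/3)
  d_2[S0] = 1/3*1/3 + 2/3*1/3 = 1/3
  d_2[S1] = 1/3*2/3 + 2/3*2/3 = 2/3
d_2 = (S0=1/3, S1=2/3)
  d_3[S0] = 1/3*1/3 + 2/3*1/3 = 1/3
  d_3[S1] = 1/3*2/3 + 2/3*2/3 = 2/3
d_3 = (S0=1/3, S1=2/3)
  d_4[S0] = 1/3*1/3 + 2/3*1/3 = 1/3
  d_4[S1] = 1/3*2/3 + 2/3*2/3 = 2/3
d_4 = (S0=1/3, S1=2/3)

Answer: 1/3 2/3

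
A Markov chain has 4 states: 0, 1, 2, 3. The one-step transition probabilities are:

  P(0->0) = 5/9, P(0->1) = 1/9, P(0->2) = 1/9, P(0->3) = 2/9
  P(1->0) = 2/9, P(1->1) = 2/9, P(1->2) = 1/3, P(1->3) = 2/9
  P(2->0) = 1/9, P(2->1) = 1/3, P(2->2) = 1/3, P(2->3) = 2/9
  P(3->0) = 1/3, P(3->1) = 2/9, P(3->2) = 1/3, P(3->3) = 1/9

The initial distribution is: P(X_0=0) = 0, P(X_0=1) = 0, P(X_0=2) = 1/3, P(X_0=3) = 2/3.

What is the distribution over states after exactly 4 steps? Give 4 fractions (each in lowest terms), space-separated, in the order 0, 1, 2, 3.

Answer: 2086/6561 476/2187 5203/19683 3938/19683

Derivation:
Propagating the distribution step by step (d_{t+1} = d_t * P):
d_0 = (0=0, 1=0, 2=1/3, 3=2/3)
  d_1[0] = 0*5/9 + 0*2/9 + 1/3*1/9 + 2/3*1/3 = 7/27
  d_1[1] = 0*1/9 + 0*2/9 + 1/3*1/3 + 2/3*2/9 = 7/27
  d_1[2] = 0*1/9 + 0*1/3 + 1/3*1/3 + 2/3*1/3 = 1/3
  d_1[3] = 0*2/9 + 0*2/9 + 1/3*2/9 + 2/3*1/9 = 4/27
d_1 = (0=7/27, 1=7/27, 2=1/3, 3=4/27)
  d_2[0] = 7/27*5/9 + 7/27*2/9 + 1/3*1/9 + 4/27*1/3 = 70/243
  d_2[1] = 7/27*1/9 + 7/27*2/9 + 1/3*1/3 + 4/27*2/9 = 56/243
  d_2[2] = 7/27*1/9 + 7/27*1/3 + 1/3*1/3 + 4/27*1/3 = 67/243
  d_2[3] = 7/27*2/9 + 7/27*2/9 + 1/3*2/9 + 4/27*1/9 = 50/243
d_2 = (0=70/243, 1=56/243, 2=67/243, 3=50/243)
  d_3[0] = 70/243*5/9 + 56/243*2/9 + 67/243*1/9 + 50/243*1/3 = 679/2187
  d_3[1] = 70/243*1/9 + 56/243*2/9 + 67/243*1/3 + 50/243*2/9 = 161/729
  d_3[2] = 70/243*1/9 + 56/243*1/3 + 67/243*1/3 + 50/243*1/3 = 589/2187
  d_3[3] = 70/243*2/9 + 56/243*2/9 + 67/243*2/9 + 50/243*1/9 = 436/2187
d_3 = (0=679/2187, 1=161/729, 2=589/2187, 3=436/2187)
  d_4[0] = 679/2187*5/9 + 161/729*2/9 + 589/2187*1/9 + 436/2187*1/3 = 2086/6561
  d_4[1] = 679/2187*1/9 + 161/729*2/9 + 589/2187*1/3 + 436/2187*2/9 = 476/2187
  d_4[2] = 679/2187*1/9 + 161/729*1/3 + 589/2187*1/3 + 436/2187*1/3 = 5203/19683
  d_4[3] = 679/2187*2/9 + 161/729*2/9 + 589/2187*2/9 + 436/2187*1/9 = 3938/19683
d_4 = (0=2086/6561, 1=476/2187, 2=5203/19683, 3=3938/19683)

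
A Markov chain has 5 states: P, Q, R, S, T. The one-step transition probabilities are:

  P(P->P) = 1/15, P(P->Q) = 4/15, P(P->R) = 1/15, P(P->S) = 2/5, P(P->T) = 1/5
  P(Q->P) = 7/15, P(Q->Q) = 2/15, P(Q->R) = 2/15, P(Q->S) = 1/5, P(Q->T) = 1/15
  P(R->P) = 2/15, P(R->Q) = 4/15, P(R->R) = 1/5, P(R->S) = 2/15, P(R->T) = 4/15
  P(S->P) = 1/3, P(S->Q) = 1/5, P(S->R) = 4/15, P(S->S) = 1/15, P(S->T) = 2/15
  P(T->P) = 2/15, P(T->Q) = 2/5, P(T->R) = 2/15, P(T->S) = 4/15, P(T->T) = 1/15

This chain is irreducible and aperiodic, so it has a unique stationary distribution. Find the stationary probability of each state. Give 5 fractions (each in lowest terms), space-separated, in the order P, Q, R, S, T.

The stationary distribution satisfies pi = pi * P, i.e.:
  pi_P = 1/15*pi_P + 7/15*pi_Q + 2/15*pi_R + 1/3*pi_S + 2/15*pi_T
  pi_Q = 4/15*pi_P + 2/15*pi_Q + 4/15*pi_R + 1/5*pi_S + 2/5*pi_T
  pi_R = 1/15*pi_P + 2/15*pi_Q + 1/5*pi_R + 4/15*pi_S + 2/15*pi_T
  pi_S = 2/5*pi_P + 1/5*pi_Q + 2/15*pi_R + 1/15*pi_S + 4/15*pi_T
  pi_T = 1/5*pi_P + 1/15*pi_Q + 4/15*pi_R + 2/15*pi_S + 1/15*pi_T
with normalization: pi_P + pi_Q + pi_R + pi_S + pi_T = 1.

Using the first 4 balance equations plus normalization, the linear system A*pi = b is:
  [-14/15, 7/15, 2/15, 1/3, 2/15] . pi = 0
  [4/15, -13/15, 4/15, 1/5, 2/5] . pi = 0
  [1/15, 2/15, -4/5, 4/15, 2/15] . pi = 0
  [2/5, 1/5, 2/15, -14/15, 4/15] . pi = 0
  [1, 1, 1, 1, 1] . pi = 1

Solving yields:
  pi_P = 1882/7817
  pi_Q = 1872/7817
  pi_R = 1226/7817
  pi_S = 1706/7817
  pi_T = 1131/7817

Verification (pi * P):
  1882/7817*1/15 + 1872/7817*7/15 + 1226/7817*2/15 + 1706/7817*1/3 + 1131/7817*2/15 = 1882/7817 = pi_P  (ok)
  1882/7817*4/15 + 1872/7817*2/15 + 1226/7817*4/15 + 1706/7817*1/5 + 1131/7817*2/5 = 1872/7817 = pi_Q  (ok)
  1882/7817*1/15 + 1872/7817*2/15 + 1226/7817*1/5 + 1706/7817*4/15 + 1131/7817*2/15 = 1226/7817 = pi_R  (ok)
  1882/7817*2/5 + 1872/7817*1/5 + 1226/7817*2/15 + 1706/7817*1/15 + 1131/7817*4/15 = 1706/7817 = pi_S  (ok)
  1882/7817*1/5 + 1872/7817*1/15 + 1226/7817*4/15 + 1706/7817*2/15 + 1131/7817*1/15 = 1131/7817 = pi_T  (ok)

Answer: 1882/7817 1872/7817 1226/7817 1706/7817 1131/7817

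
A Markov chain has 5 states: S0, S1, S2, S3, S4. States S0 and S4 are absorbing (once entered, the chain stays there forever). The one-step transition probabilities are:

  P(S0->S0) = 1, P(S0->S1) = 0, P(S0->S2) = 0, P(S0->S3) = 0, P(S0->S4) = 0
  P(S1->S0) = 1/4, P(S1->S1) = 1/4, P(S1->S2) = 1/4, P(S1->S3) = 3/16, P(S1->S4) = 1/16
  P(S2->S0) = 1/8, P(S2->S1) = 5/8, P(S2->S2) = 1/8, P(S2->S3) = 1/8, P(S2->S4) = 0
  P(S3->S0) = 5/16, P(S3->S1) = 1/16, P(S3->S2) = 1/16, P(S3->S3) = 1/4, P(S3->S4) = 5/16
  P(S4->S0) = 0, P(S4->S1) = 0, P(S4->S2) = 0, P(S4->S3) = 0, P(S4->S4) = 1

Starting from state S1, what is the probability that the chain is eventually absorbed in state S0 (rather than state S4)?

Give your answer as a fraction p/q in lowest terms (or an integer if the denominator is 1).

Let a_i = P(absorbed in S0 | start in state i).
Boundary conditions: a_S0 = 1, a_S4 = 0.
For each transient state i, a_i = sum_j P(i->j) * a_j:
  a_S1 = 1/4*a_S0 + 1/4*a_S1 + 1/4*a_S2 + 3/16*a_S3 + 1/16*a_S4
  a_S2 = 1/8*a_S0 + 5/8*a_S1 + 1/8*a_S2 + 1/8*a_S3 + 0*a_S4
  a_S3 = 5/16*a_S0 + 1/16*a_S1 + 1/16*a_S2 + 1/4*a_S3 + 5/16*a_S4

Substituting a_S0 = 1 and a_S4 = 0, rearrange to (I - Q) a = r where r[i] = P(i -> S0):
  [3/4, -1/4, -3/16] . (a_S1, a_S2, a_S3) = 1/4
  [-5/8, 7/8, -1/8] . (a_S1, a_S2, a_S3) = 1/8
  [-1/16, -1/16, 3/4] . (a_S1, a_S2, a_S3) = 5/16

Solving yields:
  a_S1 = 127/179
  a_S2 = 130/179
  a_S3 = 96/179

Starting state is S1, so the absorption probability is a_S1 = 127/179.

Answer: 127/179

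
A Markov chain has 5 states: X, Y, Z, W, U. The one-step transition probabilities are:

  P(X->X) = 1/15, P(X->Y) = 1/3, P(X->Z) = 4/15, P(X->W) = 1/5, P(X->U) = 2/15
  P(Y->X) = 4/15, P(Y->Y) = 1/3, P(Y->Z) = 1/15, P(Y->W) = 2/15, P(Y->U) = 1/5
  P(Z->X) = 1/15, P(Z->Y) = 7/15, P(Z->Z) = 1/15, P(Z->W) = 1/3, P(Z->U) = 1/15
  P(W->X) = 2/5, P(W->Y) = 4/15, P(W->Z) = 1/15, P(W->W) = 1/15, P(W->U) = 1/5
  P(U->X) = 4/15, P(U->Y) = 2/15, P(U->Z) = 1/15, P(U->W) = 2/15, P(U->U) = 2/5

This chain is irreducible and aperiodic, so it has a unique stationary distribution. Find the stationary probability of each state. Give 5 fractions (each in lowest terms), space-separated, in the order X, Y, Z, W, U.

The stationary distribution satisfies pi = pi * P, i.e.:
  pi_X = 1/15*pi_X + 4/15*pi_Y + 1/15*pi_Z + 2/5*pi_W + 4/15*pi_U
  pi_Y = 1/3*pi_X + 1/3*pi_Y + 7/15*pi_Z + 4/15*pi_W + 2/15*pi_U
  pi_Z = 4/15*pi_X + 1/15*pi_Y + 1/15*pi_Z + 1/15*pi_W + 1/15*pi_U
  pi_W = 1/5*pi_X + 2/15*pi_Y + 1/3*pi_Z + 1/15*pi_W + 2/15*pi_U
  pi_U = 2/15*pi_X + 1/5*pi_Y + 1/15*pi_Z + 1/5*pi_W + 2/5*pi_U
with normalization: pi_X + pi_Y + pi_Z + pi_W + pi_U = 1.

Using the first 4 balance equations plus normalization, the linear system A*pi = b is:
  [-14/15, 4/15, 1/15, 2/5, 4/15] . pi = 0
  [1/3, -2/3, 7/15, 4/15, 2/15] . pi = 0
  [4/15, 1/15, -14/15, 1/15, 1/15] . pi = 0
  [1/5, 2/15, 1/3, -14/15, 2/15] . pi = 0
  [1, 1, 1, 1, 1] . pi = 1

Solving yields:
  pi_X = 163/736
  pi_Y = 7813/26496
  pi_Z = 245/2208
  pi_W = 235/1472
  pi_U = 5645/26496

Verification (pi * P):
  163/736*1/15 + 7813/26496*4/15 + 245/2208*1/15 + 235/1472*2/5 + 5645/26496*4/15 = 163/736 = pi_X  (ok)
  163/736*1/3 + 7813/26496*1/3 + 245/2208*7/15 + 235/1472*4/15 + 5645/26496*2/15 = 7813/26496 = pi_Y  (ok)
  163/736*4/15 + 7813/26496*1/15 + 245/2208*1/15 + 235/1472*1/15 + 5645/26496*1/15 = 245/2208 = pi_Z  (ok)
  163/736*1/5 + 7813/26496*2/15 + 245/2208*1/3 + 235/1472*1/15 + 5645/26496*2/15 = 235/1472 = pi_W  (ok)
  163/736*2/15 + 7813/26496*1/5 + 245/2208*1/15 + 235/1472*1/5 + 5645/26496*2/5 = 5645/26496 = pi_U  (ok)

Answer: 163/736 7813/26496 245/2208 235/1472 5645/26496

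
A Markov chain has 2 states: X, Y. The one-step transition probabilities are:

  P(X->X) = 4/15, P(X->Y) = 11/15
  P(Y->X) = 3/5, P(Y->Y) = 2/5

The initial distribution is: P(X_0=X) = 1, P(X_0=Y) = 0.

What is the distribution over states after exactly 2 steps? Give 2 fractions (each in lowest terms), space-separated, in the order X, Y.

Answer: 23/45 22/45

Derivation:
Propagating the distribution step by step (d_{t+1} = d_t * P):
d_0 = (X=1, Y=0)
  d_1[X] = 1*4/15 + 0*3/5 = 4/15
  d_1[Y] = 1*11/15 + 0*2/5 = 11/15
d_1 = (X=4/15, Y=11/15)
  d_2[X] = 4/15*4/15 + 11/15*3/5 = 23/45
  d_2[Y] = 4/15*11/15 + 11/15*2/5 = 22/45
d_2 = (X=23/45, Y=22/45)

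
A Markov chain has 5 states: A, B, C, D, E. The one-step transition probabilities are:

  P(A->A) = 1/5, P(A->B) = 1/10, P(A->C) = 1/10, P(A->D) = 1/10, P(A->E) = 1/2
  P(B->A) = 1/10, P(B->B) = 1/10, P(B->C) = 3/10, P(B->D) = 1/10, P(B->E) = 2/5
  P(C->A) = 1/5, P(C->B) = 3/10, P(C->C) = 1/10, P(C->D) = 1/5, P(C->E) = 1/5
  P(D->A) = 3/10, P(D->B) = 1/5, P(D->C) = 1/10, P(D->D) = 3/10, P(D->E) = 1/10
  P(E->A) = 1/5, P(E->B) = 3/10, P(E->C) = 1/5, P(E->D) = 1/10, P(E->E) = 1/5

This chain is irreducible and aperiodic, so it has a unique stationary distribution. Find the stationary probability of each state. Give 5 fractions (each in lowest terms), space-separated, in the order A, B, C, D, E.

Answer: 681/3509 721/3509 595/3509 513/3509 999/3509

Derivation:
The stationary distribution satisfies pi = pi * P, i.e.:
  pi_A = 1/5*pi_A + 1/10*pi_B + 1/5*pi_C + 3/10*pi_D + 1/5*pi_E
  pi_B = 1/10*pi_A + 1/10*pi_B + 3/10*pi_C + 1/5*pi_D + 3/10*pi_E
  pi_C = 1/10*pi_A + 3/10*pi_B + 1/10*pi_C + 1/10*pi_D + 1/5*pi_E
  pi_D = 1/10*pi_A + 1/10*pi_B + 1/5*pi_C + 3/10*pi_D + 1/10*pi_E
  pi_E = 1/2*pi_A + 2/5*pi_B + 1/5*pi_C + 1/10*pi_D + 1/5*pi_E
with normalization: pi_A + pi_B + pi_C + pi_D + pi_E = 1.

Using the first 4 balance equations plus normalization, the linear system A*pi = b is:
  [-4/5, 1/10, 1/5, 3/10, 1/5] . pi = 0
  [1/10, -9/10, 3/10, 1/5, 3/10] . pi = 0
  [1/10, 3/10, -9/10, 1/10, 1/5] . pi = 0
  [1/10, 1/10, 1/5, -7/10, 1/10] . pi = 0
  [1, 1, 1, 1, 1] . pi = 1

Solving yields:
  pi_A = 681/3509
  pi_B = 721/3509
  pi_C = 595/3509
  pi_D = 513/3509
  pi_E = 999/3509

Verification (pi * P):
  681/3509*1/5 + 721/3509*1/10 + 595/3509*1/5 + 513/3509*3/10 + 999/3509*1/5 = 681/3509 = pi_A  (ok)
  681/3509*1/10 + 721/3509*1/10 + 595/3509*3/10 + 513/3509*1/5 + 999/3509*3/10 = 721/3509 = pi_B  (ok)
  681/3509*1/10 + 721/3509*3/10 + 595/3509*1/10 + 513/3509*1/10 + 999/3509*1/5 = 595/3509 = pi_C  (ok)
  681/3509*1/10 + 721/3509*1/10 + 595/3509*1/5 + 513/3509*3/10 + 999/3509*1/10 = 513/3509 = pi_D  (ok)
  681/3509*1/2 + 721/3509*2/5 + 595/3509*1/5 + 513/3509*1/10 + 999/3509*1/5 = 999/3509 = pi_E  (ok)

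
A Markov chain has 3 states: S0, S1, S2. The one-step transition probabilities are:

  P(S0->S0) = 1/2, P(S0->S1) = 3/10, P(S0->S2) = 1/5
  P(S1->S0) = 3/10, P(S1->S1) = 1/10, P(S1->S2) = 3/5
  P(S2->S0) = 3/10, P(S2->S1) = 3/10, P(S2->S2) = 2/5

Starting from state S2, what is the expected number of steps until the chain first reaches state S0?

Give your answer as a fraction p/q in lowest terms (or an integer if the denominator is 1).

Answer: 10/3

Derivation:
Let h_i = expected steps to first reach S0 from state i.
Boundary: h_S0 = 0.
First-step equations for the other states:
  h_S1 = 1 + 3/10*h_S0 + 1/10*h_S1 + 3/5*h_S2
  h_S2 = 1 + 3/10*h_S0 + 3/10*h_S1 + 2/5*h_S2

Substituting h_S0 = 0 and rearranging gives the linear system (I - Q) h = 1:
  [9/10, -3/5] . (h_S1, h_S2) = 1
  [-3/10, 3/5] . (h_S1, h_S2) = 1

Solving yields:
  h_S1 = 10/3
  h_S2 = 10/3

Starting state is S2, so the expected hitting time is h_S2 = 10/3.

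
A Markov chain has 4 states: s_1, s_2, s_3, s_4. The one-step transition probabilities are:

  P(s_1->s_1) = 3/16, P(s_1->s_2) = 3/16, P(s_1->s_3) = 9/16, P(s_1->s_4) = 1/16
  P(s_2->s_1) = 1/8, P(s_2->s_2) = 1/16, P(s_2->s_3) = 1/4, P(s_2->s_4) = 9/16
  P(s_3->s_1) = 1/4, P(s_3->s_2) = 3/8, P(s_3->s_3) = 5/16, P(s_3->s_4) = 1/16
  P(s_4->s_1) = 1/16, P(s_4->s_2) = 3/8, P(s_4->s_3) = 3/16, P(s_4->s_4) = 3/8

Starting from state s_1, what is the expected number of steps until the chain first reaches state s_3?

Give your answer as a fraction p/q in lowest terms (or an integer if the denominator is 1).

Let h_i = expected steps to first reach s_3 from state i.
Boundary: h_s_3 = 0.
First-step equations for the other states:
  h_s_1 = 1 + 3/16*h_s_1 + 3/16*h_s_2 + 9/16*h_s_3 + 1/16*h_s_4
  h_s_2 = 1 + 1/8*h_s_1 + 1/16*h_s_2 + 1/4*h_s_3 + 9/16*h_s_4
  h_s_4 = 1 + 1/16*h_s_1 + 3/8*h_s_2 + 3/16*h_s_3 + 3/8*h_s_4

Substituting h_s_3 = 0 and rearranging gives the linear system (I - Q) h = 1:
  [13/16, -3/16, -1/16] . (h_s_1, h_s_2, h_s_4) = 1
  [-1/8, 15/16, -9/16] . (h_s_1, h_s_2, h_s_4) = 1
  [-1/16, -3/8, 5/8] . (h_s_1, h_s_2, h_s_4) = 1

Solving yields:
  h_s_1 = 464/189
  h_s_2 = 2216/567
  h_s_4 = 88/21

Starting state is s_1, so the expected hitting time is h_s_1 = 464/189.

Answer: 464/189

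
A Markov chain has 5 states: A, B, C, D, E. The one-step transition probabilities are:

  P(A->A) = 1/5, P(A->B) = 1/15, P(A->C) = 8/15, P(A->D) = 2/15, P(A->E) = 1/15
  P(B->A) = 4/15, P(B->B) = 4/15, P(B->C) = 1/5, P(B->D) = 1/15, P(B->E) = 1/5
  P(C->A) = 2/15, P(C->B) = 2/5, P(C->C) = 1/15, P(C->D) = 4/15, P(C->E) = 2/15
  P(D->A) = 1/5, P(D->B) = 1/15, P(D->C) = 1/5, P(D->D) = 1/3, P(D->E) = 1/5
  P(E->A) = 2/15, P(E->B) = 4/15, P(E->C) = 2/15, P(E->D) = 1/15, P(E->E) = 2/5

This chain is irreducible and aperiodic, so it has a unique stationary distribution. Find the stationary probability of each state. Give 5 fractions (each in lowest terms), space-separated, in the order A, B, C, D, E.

The stationary distribution satisfies pi = pi * P, i.e.:
  pi_A = 1/5*pi_A + 4/15*pi_B + 2/15*pi_C + 1/5*pi_D + 2/15*pi_E
  pi_B = 1/15*pi_A + 4/15*pi_B + 2/5*pi_C + 1/15*pi_D + 4/15*pi_E
  pi_C = 8/15*pi_A + 1/5*pi_B + 1/15*pi_C + 1/5*pi_D + 2/15*pi_E
  pi_D = 2/15*pi_A + 1/15*pi_B + 4/15*pi_C + 1/3*pi_D + 1/15*pi_E
  pi_E = 1/15*pi_A + 1/5*pi_B + 2/15*pi_C + 1/5*pi_D + 2/5*pi_E
with normalization: pi_A + pi_B + pi_C + pi_D + pi_E = 1.

Using the first 4 balance equations plus normalization, the linear system A*pi = b is:
  [-4/5, 4/15, 2/15, 1/5, 2/15] . pi = 0
  [1/15, -11/15, 2/5, 1/15, 4/15] . pi = 0
  [8/15, 1/5, -14/15, 1/5, 2/15] . pi = 0
  [2/15, 1/15, 4/15, -2/3, 1/15] . pi = 0
  [1, 1, 1, 1, 1] . pi = 1

Solving yields:
  pi_A = 6848/36623
  pi_B = 8240/36623
  pi_C = 8045/36623
  pi_D = 6146/36623
  pi_E = 7344/36623

Verification (pi * P):
  6848/36623*1/5 + 8240/36623*4/15 + 8045/36623*2/15 + 6146/36623*1/5 + 7344/36623*2/15 = 6848/36623 = pi_A  (ok)
  6848/36623*1/15 + 8240/36623*4/15 + 8045/36623*2/5 + 6146/36623*1/15 + 7344/36623*4/15 = 8240/36623 = pi_B  (ok)
  6848/36623*8/15 + 8240/36623*1/5 + 8045/36623*1/15 + 6146/36623*1/5 + 7344/36623*2/15 = 8045/36623 = pi_C  (ok)
  6848/36623*2/15 + 8240/36623*1/15 + 8045/36623*4/15 + 6146/36623*1/3 + 7344/36623*1/15 = 6146/36623 = pi_D  (ok)
  6848/36623*1/15 + 8240/36623*1/5 + 8045/36623*2/15 + 6146/36623*1/5 + 7344/36623*2/5 = 7344/36623 = pi_E  (ok)

Answer: 6848/36623 8240/36623 8045/36623 6146/36623 7344/36623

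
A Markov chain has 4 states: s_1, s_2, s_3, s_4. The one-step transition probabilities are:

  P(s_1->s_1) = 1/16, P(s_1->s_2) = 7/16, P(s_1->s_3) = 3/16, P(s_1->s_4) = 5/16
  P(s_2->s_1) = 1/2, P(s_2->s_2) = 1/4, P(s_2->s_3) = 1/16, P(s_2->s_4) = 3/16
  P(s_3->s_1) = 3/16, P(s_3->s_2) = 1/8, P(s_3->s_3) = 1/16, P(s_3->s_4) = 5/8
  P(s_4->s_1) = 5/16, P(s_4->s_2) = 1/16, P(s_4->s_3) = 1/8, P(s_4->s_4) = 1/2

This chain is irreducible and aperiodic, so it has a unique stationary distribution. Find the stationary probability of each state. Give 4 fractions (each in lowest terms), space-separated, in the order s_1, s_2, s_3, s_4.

The stationary distribution satisfies pi = pi * P, i.e.:
  pi_s_1 = 1/16*pi_s_1 + 1/2*pi_s_2 + 3/16*pi_s_3 + 5/16*pi_s_4
  pi_s_2 = 7/16*pi_s_1 + 1/4*pi_s_2 + 1/8*pi_s_3 + 1/16*pi_s_4
  pi_s_3 = 3/16*pi_s_1 + 1/16*pi_s_2 + 1/16*pi_s_3 + 1/8*pi_s_4
  pi_s_4 = 5/16*pi_s_1 + 3/16*pi_s_2 + 5/8*pi_s_3 + 1/2*pi_s_4
with normalization: pi_s_1 + pi_s_2 + pi_s_3 + pi_s_4 = 1.

Using the first 3 balance equations plus normalization, the linear system A*pi = b is:
  [-15/16, 1/2, 3/16, 5/16] . pi = 0
  [7/16, -3/4, 1/8, 1/16] . pi = 0
  [3/16, 1/16, -15/16, 1/8] . pi = 0
  [1, 1, 1, 1] . pi = 1

Solving yields:
  pi_s_1 = 1117/4145
  pi_s_2 = 873/4145
  pi_s_3 = 502/4145
  pi_s_4 = 1653/4145

Verification (pi * P):
  1117/4145*1/16 + 873/4145*1/2 + 502/4145*3/16 + 1653/4145*5/16 = 1117/4145 = pi_s_1  (ok)
  1117/4145*7/16 + 873/4145*1/4 + 502/4145*1/8 + 1653/4145*1/16 = 873/4145 = pi_s_2  (ok)
  1117/4145*3/16 + 873/4145*1/16 + 502/4145*1/16 + 1653/4145*1/8 = 502/4145 = pi_s_3  (ok)
  1117/4145*5/16 + 873/4145*3/16 + 502/4145*5/8 + 1653/4145*1/2 = 1653/4145 = pi_s_4  (ok)

Answer: 1117/4145 873/4145 502/4145 1653/4145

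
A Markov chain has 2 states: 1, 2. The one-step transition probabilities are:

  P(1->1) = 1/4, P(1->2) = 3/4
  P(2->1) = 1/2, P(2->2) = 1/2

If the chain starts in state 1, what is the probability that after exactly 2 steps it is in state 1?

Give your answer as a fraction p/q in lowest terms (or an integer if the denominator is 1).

Answer: 7/16

Derivation:
Computing P^2 by repeated multiplication:
P^1 =
  1: [1/4, 3/4]
  2: [1/2, 1/2]
P^2 =
  1: [7/16, 9/16]
  2: [3/8, 5/8]

(P^2)[1 -> 1] = 7/16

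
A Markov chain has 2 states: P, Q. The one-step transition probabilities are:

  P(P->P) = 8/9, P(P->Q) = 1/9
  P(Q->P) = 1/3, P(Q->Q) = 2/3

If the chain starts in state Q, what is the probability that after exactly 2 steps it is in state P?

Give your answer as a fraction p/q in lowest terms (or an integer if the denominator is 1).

Computing P^2 by repeated multiplication:
P^1 =
  P: [8/9, 1/9]
  Q: [1/3, 2/3]
P^2 =
  P: [67/81, 14/81]
  Q: [14/27, 13/27]

(P^2)[Q -> P] = 14/27

Answer: 14/27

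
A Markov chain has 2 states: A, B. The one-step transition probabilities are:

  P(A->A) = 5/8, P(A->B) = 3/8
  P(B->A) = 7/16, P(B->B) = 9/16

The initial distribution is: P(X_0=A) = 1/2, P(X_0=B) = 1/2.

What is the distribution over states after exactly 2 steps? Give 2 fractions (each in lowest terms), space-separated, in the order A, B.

Answer: 275/512 237/512

Derivation:
Propagating the distribution step by step (d_{t+1} = d_t * P):
d_0 = (A=1/2, B=1/2)
  d_1[A] = 1/2*5/8 + 1/2*7/16 = 17/32
  d_1[B] = 1/2*3/8 + 1/2*9/16 = 15/32
d_1 = (A=17/32, B=15/32)
  d_2[A] = 17/32*5/8 + 15/32*7/16 = 275/512
  d_2[B] = 17/32*3/8 + 15/32*9/16 = 237/512
d_2 = (A=275/512, B=237/512)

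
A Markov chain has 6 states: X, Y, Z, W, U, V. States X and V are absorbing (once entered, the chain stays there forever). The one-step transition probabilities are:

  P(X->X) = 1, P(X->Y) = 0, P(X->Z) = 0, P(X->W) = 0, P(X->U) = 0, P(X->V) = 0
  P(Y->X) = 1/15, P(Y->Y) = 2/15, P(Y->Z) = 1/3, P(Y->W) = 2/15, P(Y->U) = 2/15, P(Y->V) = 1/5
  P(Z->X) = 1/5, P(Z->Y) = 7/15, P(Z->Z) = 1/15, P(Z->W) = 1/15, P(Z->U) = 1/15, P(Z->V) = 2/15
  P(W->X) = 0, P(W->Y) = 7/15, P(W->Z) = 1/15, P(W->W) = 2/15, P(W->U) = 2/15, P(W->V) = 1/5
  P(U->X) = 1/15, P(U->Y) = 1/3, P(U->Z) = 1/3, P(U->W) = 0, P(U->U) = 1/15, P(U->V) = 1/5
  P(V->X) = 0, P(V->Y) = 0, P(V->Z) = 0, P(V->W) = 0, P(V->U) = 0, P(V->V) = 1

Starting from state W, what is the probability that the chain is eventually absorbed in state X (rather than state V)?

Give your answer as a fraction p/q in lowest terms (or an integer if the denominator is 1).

Let a_i = P(absorbed in X | start in state i).
Boundary conditions: a_X = 1, a_V = 0.
For each transient state i, a_i = sum_j P(i->j) * a_j:
  a_Y = 1/15*a_X + 2/15*a_Y + 1/3*a_Z + 2/15*a_W + 2/15*a_U + 1/5*a_V
  a_Z = 1/5*a_X + 7/15*a_Y + 1/15*a_Z + 1/15*a_W + 1/15*a_U + 2/15*a_V
  a_W = 0*a_X + 7/15*a_Y + 1/15*a_Z + 2/15*a_W + 2/15*a_U + 1/5*a_V
  a_U = 1/15*a_X + 1/3*a_Y + 1/3*a_Z + 0*a_W + 1/15*a_U + 1/5*a_V

Substituting a_X = 1 and a_V = 0, rearrange to (I - Q) a = r where r[i] = P(i -> X):
  [13/15, -1/3, -2/15, -2/15] . (a_Y, a_Z, a_W, a_U) = 1/15
  [-7/15, 14/15, -1/15, -1/15] . (a_Y, a_Z, a_W, a_U) = 1/5
  [-7/15, -1/15, 13/15, -2/15] . (a_Y, a_Z, a_W, a_U) = 0
  [-1/3, -1/3, 0, 14/15] . (a_Y, a_Z, a_W, a_U) = 1/15

Solving yields:
  a_Y = 3109/9321
  a_Z = 3956/9321
  a_W = 823/3107
  a_U = 1063/3107

Starting state is W, so the absorption probability is a_W = 823/3107.

Answer: 823/3107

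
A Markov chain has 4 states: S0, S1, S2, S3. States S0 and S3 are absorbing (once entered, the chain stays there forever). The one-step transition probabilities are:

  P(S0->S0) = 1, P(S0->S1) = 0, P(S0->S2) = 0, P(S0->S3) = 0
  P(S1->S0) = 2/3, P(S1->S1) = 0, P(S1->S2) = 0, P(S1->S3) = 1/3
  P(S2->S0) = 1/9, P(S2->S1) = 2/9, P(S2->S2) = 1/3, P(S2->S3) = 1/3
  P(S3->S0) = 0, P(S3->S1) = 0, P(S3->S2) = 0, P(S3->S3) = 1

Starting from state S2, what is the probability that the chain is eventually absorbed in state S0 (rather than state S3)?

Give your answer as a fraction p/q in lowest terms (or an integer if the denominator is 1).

Answer: 7/18

Derivation:
Let a_i = P(absorbed in S0 | start in state i).
Boundary conditions: a_S0 = 1, a_S3 = 0.
For each transient state i, a_i = sum_j P(i->j) * a_j:
  a_S1 = 2/3*a_S0 + 0*a_S1 + 0*a_S2 + 1/3*a_S3
  a_S2 = 1/9*a_S0 + 2/9*a_S1 + 1/3*a_S2 + 1/3*a_S3

Substituting a_S0 = 1 and a_S3 = 0, rearrange to (I - Q) a = r where r[i] = P(i -> S0):
  [1, 0] . (a_S1, a_S2) = 2/3
  [-2/9, 2/3] . (a_S1, a_S2) = 1/9

Solving yields:
  a_S1 = 2/3
  a_S2 = 7/18

Starting state is S2, so the absorption probability is a_S2 = 7/18.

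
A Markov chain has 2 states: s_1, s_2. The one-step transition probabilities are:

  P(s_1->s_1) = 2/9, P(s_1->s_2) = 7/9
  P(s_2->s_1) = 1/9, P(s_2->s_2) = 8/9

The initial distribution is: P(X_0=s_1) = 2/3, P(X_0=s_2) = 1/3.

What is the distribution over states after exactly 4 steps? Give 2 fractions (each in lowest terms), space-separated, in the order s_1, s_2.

Answer: 2462/19683 17221/19683

Derivation:
Propagating the distribution step by step (d_{t+1} = d_t * P):
d_0 = (s_1=2/3, s_2=1/3)
  d_1[s_1] = 2/3*2/9 + 1/3*1/9 = 5/27
  d_1[s_2] = 2/3*7/9 + 1/3*8/9 = 22/27
d_1 = (s_1=5/27, s_2=22/27)
  d_2[s_1] = 5/27*2/9 + 22/27*1/9 = 32/243
  d_2[s_2] = 5/27*7/9 + 22/27*8/9 = 211/243
d_2 = (s_1=32/243, s_2=211/243)
  d_3[s_1] = 32/243*2/9 + 211/243*1/9 = 275/2187
  d_3[s_2] = 32/243*7/9 + 211/243*8/9 = 1912/2187
d_3 = (s_1=275/2187, s_2=1912/2187)
  d_4[s_1] = 275/2187*2/9 + 1912/2187*1/9 = 2462/19683
  d_4[s_2] = 275/2187*7/9 + 1912/2187*8/9 = 17221/19683
d_4 = (s_1=2462/19683, s_2=17221/19683)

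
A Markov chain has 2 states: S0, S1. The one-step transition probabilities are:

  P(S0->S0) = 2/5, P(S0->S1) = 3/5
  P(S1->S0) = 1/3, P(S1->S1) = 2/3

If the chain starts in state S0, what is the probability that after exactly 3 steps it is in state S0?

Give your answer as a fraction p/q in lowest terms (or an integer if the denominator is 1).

Answer: 134/375

Derivation:
Computing P^3 by repeated multiplication:
P^1 =
  S0: [2/5, 3/5]
  S1: [1/3, 2/3]
P^2 =
  S0: [9/25, 16/25]
  S1: [16/45, 29/45]
P^3 =
  S0: [134/375, 241/375]
  S1: [241/675, 434/675]

(P^3)[S0 -> S0] = 134/375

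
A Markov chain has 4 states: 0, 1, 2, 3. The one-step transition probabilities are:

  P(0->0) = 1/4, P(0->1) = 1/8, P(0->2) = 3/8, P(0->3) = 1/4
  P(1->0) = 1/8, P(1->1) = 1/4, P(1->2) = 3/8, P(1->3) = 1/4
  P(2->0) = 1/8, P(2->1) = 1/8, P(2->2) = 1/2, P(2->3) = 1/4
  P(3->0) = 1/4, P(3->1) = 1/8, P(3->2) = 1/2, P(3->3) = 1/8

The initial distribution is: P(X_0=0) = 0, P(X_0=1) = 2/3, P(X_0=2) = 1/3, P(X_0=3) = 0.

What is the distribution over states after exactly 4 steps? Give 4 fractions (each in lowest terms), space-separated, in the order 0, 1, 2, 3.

Answer: 715/4096 1757/12288 707/1536 455/2048

Derivation:
Propagating the distribution step by step (d_{t+1} = d_t * P):
d_0 = (0=0, 1=2/3, 2=1/3, 3=0)
  d_1[0] = 0*1/4 + 2/3*1/8 + 1/3*1/8 + 0*1/4 = 1/8
  d_1[1] = 0*1/8 + 2/3*1/4 + 1/3*1/8 + 0*1/8 = 5/24
  d_1[2] = 0*3/8 + 2/3*3/8 + 1/3*1/2 + 0*1/2 = 5/12
  d_1[3] = 0*1/4 + 2/3*1/4 + 1/3*1/4 + 0*1/8 = 1/4
d_1 = (0=1/8, 1=5/24, 2=5/12, 3=1/4)
  d_2[0] = 1/8*1/4 + 5/24*1/8 + 5/12*1/8 + 1/4*1/4 = 11/64
  d_2[1] = 1/8*1/8 + 5/24*1/4 + 5/12*1/8 + 1/4*1/8 = 29/192
  d_2[2] = 1/8*3/8 + 5/24*3/8 + 5/12*1/2 + 1/4*1/2 = 11/24
  d_2[3] = 1/8*1/4 + 5/24*1/4 + 5/12*1/4 + 1/4*1/8 = 7/32
d_2 = (0=11/64, 1=29/192, 2=11/24, 3=7/32)
  d_3[0] = 11/64*1/4 + 29/192*1/8 + 11/24*1/8 + 7/32*1/4 = 89/512
  d_3[1] = 11/64*1/8 + 29/192*1/4 + 11/24*1/8 + 7/32*1/8 = 221/1536
  d_3[2] = 11/64*3/8 + 29/192*3/8 + 11/24*1/2 + 7/32*1/2 = 353/768
  d_3[3] = 11/64*1/4 + 29/192*1/4 + 11/24*1/4 + 7/32*1/8 = 57/256
d_3 = (0=89/512, 1=221/1536, 2=353/768, 3=57/256)
  d_4[0] = 89/512*1/4 + 221/1536*1/8 + 353/768*1/8 + 57/256*1/4 = 715/4096
  d_4[1] = 89/512*1/8 + 221/1536*1/4 + 353/768*1/8 + 57/256*1/8 = 1757/12288
  d_4[2] = 89/512*3/8 + 221/1536*3/8 + 353/768*1/2 + 57/256*1/2 = 707/1536
  d_4[3] = 89/512*1/4 + 221/1536*1/4 + 353/768*1/4 + 57/256*1/8 = 455/2048
d_4 = (0=715/4096, 1=1757/12288, 2=707/1536, 3=455/2048)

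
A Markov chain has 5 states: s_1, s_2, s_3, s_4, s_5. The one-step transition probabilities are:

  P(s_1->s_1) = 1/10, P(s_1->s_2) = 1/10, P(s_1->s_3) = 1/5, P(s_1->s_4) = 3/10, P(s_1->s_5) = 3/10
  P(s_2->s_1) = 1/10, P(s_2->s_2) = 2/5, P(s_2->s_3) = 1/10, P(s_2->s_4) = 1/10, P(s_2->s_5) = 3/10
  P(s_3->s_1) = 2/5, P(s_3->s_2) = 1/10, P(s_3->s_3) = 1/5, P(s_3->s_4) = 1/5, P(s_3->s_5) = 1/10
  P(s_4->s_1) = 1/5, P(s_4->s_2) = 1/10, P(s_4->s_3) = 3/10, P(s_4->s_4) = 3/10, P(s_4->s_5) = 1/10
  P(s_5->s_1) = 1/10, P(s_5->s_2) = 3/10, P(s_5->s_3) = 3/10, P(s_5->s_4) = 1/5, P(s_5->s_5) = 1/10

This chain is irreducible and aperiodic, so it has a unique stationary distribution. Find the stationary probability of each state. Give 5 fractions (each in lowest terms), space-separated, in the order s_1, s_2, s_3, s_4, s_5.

Answer: 1569/8332 805/4166 1837/8332 1847/8332 1469/8332

Derivation:
The stationary distribution satisfies pi = pi * P, i.e.:
  pi_s_1 = 1/10*pi_s_1 + 1/10*pi_s_2 + 2/5*pi_s_3 + 1/5*pi_s_4 + 1/10*pi_s_5
  pi_s_2 = 1/10*pi_s_1 + 2/5*pi_s_2 + 1/10*pi_s_3 + 1/10*pi_s_4 + 3/10*pi_s_5
  pi_s_3 = 1/5*pi_s_1 + 1/10*pi_s_2 + 1/5*pi_s_3 + 3/10*pi_s_4 + 3/10*pi_s_5
  pi_s_4 = 3/10*pi_s_1 + 1/10*pi_s_2 + 1/5*pi_s_3 + 3/10*pi_s_4 + 1/5*pi_s_5
  pi_s_5 = 3/10*pi_s_1 + 3/10*pi_s_2 + 1/10*pi_s_3 + 1/10*pi_s_4 + 1/10*pi_s_5
with normalization: pi_s_1 + pi_s_2 + pi_s_3 + pi_s_4 + pi_s_5 = 1.

Using the first 4 balance equations plus normalization, the linear system A*pi = b is:
  [-9/10, 1/10, 2/5, 1/5, 1/10] . pi = 0
  [1/10, -3/5, 1/10, 1/10, 3/10] . pi = 0
  [1/5, 1/10, -4/5, 3/10, 3/10] . pi = 0
  [3/10, 1/10, 1/5, -7/10, 1/5] . pi = 0
  [1, 1, 1, 1, 1] . pi = 1

Solving yields:
  pi_s_1 = 1569/8332
  pi_s_2 = 805/4166
  pi_s_3 = 1837/8332
  pi_s_4 = 1847/8332
  pi_s_5 = 1469/8332

Verification (pi * P):
  1569/8332*1/10 + 805/4166*1/10 + 1837/8332*2/5 + 1847/8332*1/5 + 1469/8332*1/10 = 1569/8332 = pi_s_1  (ok)
  1569/8332*1/10 + 805/4166*2/5 + 1837/8332*1/10 + 1847/8332*1/10 + 1469/8332*3/10 = 805/4166 = pi_s_2  (ok)
  1569/8332*1/5 + 805/4166*1/10 + 1837/8332*1/5 + 1847/8332*3/10 + 1469/8332*3/10 = 1837/8332 = pi_s_3  (ok)
  1569/8332*3/10 + 805/4166*1/10 + 1837/8332*1/5 + 1847/8332*3/10 + 1469/8332*1/5 = 1847/8332 = pi_s_4  (ok)
  1569/8332*3/10 + 805/4166*3/10 + 1837/8332*1/10 + 1847/8332*1/10 + 1469/8332*1/10 = 1469/8332 = pi_s_5  (ok)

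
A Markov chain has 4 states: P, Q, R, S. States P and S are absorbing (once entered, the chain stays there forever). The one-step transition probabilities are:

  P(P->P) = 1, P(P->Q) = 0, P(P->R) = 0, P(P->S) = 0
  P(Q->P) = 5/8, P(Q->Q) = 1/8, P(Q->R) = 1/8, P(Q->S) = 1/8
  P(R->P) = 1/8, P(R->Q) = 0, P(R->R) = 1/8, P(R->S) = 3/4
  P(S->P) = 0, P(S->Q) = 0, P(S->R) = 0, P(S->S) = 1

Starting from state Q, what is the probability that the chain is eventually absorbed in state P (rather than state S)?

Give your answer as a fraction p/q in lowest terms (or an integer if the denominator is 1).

Let a_i = P(absorbed in P | start in state i).
Boundary conditions: a_P = 1, a_S = 0.
For each transient state i, a_i = sum_j P(i->j) * a_j:
  a_Q = 5/8*a_P + 1/8*a_Q + 1/8*a_R + 1/8*a_S
  a_R = 1/8*a_P + 0*a_Q + 1/8*a_R + 3/4*a_S

Substituting a_P = 1 and a_S = 0, rearrange to (I - Q) a = r where r[i] = P(i -> P):
  [7/8, -1/8] . (a_Q, a_R) = 5/8
  [0, 7/8] . (a_Q, a_R) = 1/8

Solving yields:
  a_Q = 36/49
  a_R = 1/7

Starting state is Q, so the absorption probability is a_Q = 36/49.

Answer: 36/49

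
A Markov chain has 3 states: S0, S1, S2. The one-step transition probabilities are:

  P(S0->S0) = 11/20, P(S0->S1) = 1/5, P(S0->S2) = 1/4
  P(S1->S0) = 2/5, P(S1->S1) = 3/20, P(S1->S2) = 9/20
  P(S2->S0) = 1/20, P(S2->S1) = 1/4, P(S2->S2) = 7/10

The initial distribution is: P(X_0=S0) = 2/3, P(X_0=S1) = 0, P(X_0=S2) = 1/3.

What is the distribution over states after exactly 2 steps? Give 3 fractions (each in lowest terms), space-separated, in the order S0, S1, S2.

Answer: 127/400 251/1200 71/150

Derivation:
Propagating the distribution step by step (d_{t+1} = d_t * P):
d_0 = (S0=2/3, S1=0, S2=1/3)
  d_1[S0] = 2/3*11/20 + 0*2/5 + 1/3*1/20 = 23/60
  d_1[S1] = 2/3*1/5 + 0*3/20 + 1/3*1/4 = 13/60
  d_1[S2] = 2/3*1/4 + 0*9/20 + 1/3*7/10 = 2/5
d_1 = (S0=23/60, S1=13/60, S2=2/5)
  d_2[S0] = 23/60*11/20 + 13/60*2/5 + 2/5*1/20 = 127/400
  d_2[S1] = 23/60*1/5 + 13/60*3/20 + 2/5*1/4 = 251/1200
  d_2[S2] = 23/60*1/4 + 13/60*9/20 + 2/5*7/10 = 71/150
d_2 = (S0=127/400, S1=251/1200, S2=71/150)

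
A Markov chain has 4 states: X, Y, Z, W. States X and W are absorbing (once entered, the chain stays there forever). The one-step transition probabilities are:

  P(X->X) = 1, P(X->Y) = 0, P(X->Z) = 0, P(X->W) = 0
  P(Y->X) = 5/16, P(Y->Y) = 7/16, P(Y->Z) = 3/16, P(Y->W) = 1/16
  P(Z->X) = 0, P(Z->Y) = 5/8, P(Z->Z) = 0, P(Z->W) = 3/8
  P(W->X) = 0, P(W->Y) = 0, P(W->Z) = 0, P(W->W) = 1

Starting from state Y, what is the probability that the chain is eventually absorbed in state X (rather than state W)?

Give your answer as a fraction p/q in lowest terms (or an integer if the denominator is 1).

Let a_i = P(absorbed in X | start in state i).
Boundary conditions: a_X = 1, a_W = 0.
For each transient state i, a_i = sum_j P(i->j) * a_j:
  a_Y = 5/16*a_X + 7/16*a_Y + 3/16*a_Z + 1/16*a_W
  a_Z = 0*a_X + 5/8*a_Y + 0*a_Z + 3/8*a_W

Substituting a_X = 1 and a_W = 0, rearrange to (I - Q) a = r where r[i] = P(i -> X):
  [9/16, -3/16] . (a_Y, a_Z) = 5/16
  [-5/8, 1] . (a_Y, a_Z) = 0

Solving yields:
  a_Y = 40/57
  a_Z = 25/57

Starting state is Y, so the absorption probability is a_Y = 40/57.

Answer: 40/57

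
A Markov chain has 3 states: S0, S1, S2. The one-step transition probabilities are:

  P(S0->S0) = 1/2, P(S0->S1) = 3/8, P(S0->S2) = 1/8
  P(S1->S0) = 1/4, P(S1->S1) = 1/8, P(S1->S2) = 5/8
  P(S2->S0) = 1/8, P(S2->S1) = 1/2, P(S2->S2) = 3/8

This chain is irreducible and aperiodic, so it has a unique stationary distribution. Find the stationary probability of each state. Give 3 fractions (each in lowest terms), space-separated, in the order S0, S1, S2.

The stationary distribution satisfies pi = pi * P, i.e.:
  pi_S0 = 1/2*pi_S0 + 1/4*pi_S1 + 1/8*pi_S2
  pi_S1 = 3/8*pi_S0 + 1/8*pi_S1 + 1/2*pi_S2
  pi_S2 = 1/8*pi_S0 + 5/8*pi_S1 + 3/8*pi_S2
with normalization: pi_S0 + pi_S1 + pi_S2 = 1.

Using the first 2 balance equations plus normalization, the linear system A*pi = b is:
  [-1/2, 1/4, 1/8] . pi = 0
  [3/8, -7/8, 1/2] . pi = 0
  [1, 1, 1] . pi = 1

Solving yields:
  pi_S0 = 15/56
  pi_S1 = 19/56
  pi_S2 = 11/28

Verification (pi * P):
  15/56*1/2 + 19/56*1/4 + 11/28*1/8 = 15/56 = pi_S0  (ok)
  15/56*3/8 + 19/56*1/8 + 11/28*1/2 = 19/56 = pi_S1  (ok)
  15/56*1/8 + 19/56*5/8 + 11/28*3/8 = 11/28 = pi_S2  (ok)

Answer: 15/56 19/56 11/28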